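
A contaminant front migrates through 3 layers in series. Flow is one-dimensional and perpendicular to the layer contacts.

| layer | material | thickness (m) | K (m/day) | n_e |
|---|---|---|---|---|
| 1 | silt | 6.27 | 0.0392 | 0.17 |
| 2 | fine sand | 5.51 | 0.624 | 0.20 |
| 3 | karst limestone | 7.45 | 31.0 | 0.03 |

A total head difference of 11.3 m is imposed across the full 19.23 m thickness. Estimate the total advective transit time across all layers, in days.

35.8

With flow normal to the layers, continuity requires the same specific discharge q through every layer.
Σ(b_i/K_i) = 6.27/0.0392 + 5.51/0.624 + 7.45/31.0 = 169.0 d.
q = Δh / Σ(b_i/K_i) = 11.3 / 169.0 = 0.06686 m/day.
In each layer the seepage velocity is v_i = q/n_i, so the layer transit time is t_i = b_i·n_i / q:
  layer 1 (silt): t_1 = 6.27 × 0.17 / 0.06686 = 15.94 d
  layer 2 (fine sand): t_2 = 5.51 × 0.20 / 0.06686 = 16.48 d
  layer 3 (karst limestone): t_3 = 7.45 × 0.03 / 0.06686 = 3.343 d
Total t = Σ t_i = 35.77 days.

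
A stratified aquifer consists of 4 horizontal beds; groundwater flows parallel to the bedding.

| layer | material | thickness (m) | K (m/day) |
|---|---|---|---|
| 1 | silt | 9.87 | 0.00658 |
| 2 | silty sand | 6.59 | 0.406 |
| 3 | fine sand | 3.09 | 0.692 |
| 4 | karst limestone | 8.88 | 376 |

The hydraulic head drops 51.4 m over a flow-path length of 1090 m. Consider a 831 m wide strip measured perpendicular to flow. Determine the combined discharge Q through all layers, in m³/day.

131000

Flow is parallel to layering, so each bed carries its own Darcy discharge and the transmissivities add.
Σ(K_i·b_i) = 0.00658×9.87 + 0.406×6.59 + 0.692×3.09 + 376×8.88 = 3344 m²/day.
Hydraulic gradient i = Δh / L = 51.4 / 1090 = 0.04716.
Q = Σ(K_i·b_i) · W · i = 3344 × 831 × 0.04716 = 1.310e+05 m³/day.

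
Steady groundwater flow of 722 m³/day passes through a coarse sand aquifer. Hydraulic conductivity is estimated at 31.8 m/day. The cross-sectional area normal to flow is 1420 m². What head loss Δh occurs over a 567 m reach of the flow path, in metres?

9.07

From Q = K·A·i, i = Q / (K·A) = 722 / (31.80 × 1420) = 0.01599.
Head loss Δh = i · L = 0.01599 × 567 = 9.066 m.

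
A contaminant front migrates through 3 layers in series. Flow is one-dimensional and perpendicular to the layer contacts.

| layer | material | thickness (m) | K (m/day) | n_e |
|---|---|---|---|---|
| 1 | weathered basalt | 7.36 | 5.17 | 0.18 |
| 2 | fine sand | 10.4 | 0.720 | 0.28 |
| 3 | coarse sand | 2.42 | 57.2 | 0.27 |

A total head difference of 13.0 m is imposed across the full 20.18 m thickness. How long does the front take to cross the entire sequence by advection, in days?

5.98

With flow normal to the layers, continuity requires the same specific discharge q through every layer.
Σ(b_i/K_i) = 7.36/5.17 + 10.4/0.720 + 2.42/57.2 = 15.91 d.
q = Δh / Σ(b_i/K_i) = 13.0 / 15.91 = 0.8171 m/day.
In each layer the seepage velocity is v_i = q/n_i, so the layer transit time is t_i = b_i·n_i / q:
  layer 1 (weathered basalt): t_1 = 7.36 × 0.18 / 0.8171 = 1.621 d
  layer 2 (fine sand): t_2 = 10.4 × 0.28 / 0.8171 = 3.564 d
  layer 3 (coarse sand): t_3 = 2.42 × 0.27 / 0.8171 = 0.7997 d
Total t = Σ t_i = 5.985 days.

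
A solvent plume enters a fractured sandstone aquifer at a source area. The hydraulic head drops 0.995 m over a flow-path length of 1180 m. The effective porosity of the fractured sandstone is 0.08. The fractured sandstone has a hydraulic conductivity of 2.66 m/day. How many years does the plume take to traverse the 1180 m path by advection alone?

Hydraulic gradient i = Δh / L = 0.995 / 1180 = 0.0008432.
Darcy flux q = K · i = 2.660 × 0.0008432 = 0.002243 m/day.
Seepage velocity v = q / n_e = 0.002243 / 0.08 = 0.02804 m/day.
Travel time t = L / v = 1180 / 0.02804 = 42087 days = 115.2 years.

115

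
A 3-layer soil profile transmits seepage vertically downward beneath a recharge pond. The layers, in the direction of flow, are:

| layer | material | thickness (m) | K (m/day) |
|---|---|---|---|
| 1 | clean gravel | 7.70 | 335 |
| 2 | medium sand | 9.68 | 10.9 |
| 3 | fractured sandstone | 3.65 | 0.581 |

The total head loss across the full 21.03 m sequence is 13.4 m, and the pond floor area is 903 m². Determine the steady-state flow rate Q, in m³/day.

Flow is perpendicular to layering, so the layers act in series and the equivalent K is the thickness-weighted harmonic mean.
Total thickness L = 7.70 + 9.68 + 3.65 = 21.03 m.
Σ(b_i/K_i) = 7.70/335 + 9.68/10.9 + 3.65/0.581 = 7.193 d.
K_eq = L / Σ(b_i/K_i) = 21.03 / 7.193 = 2.924 m/day.
Q = K_eq · A · (Δh/L) = 2.924 × 903 × (13.4/21.03) = 1682 m³/day.

1680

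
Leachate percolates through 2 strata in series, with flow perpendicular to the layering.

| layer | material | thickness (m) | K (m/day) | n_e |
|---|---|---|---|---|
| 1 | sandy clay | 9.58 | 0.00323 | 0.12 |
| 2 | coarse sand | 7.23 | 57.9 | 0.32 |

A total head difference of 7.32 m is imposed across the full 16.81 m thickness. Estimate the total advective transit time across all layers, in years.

3.84

With flow normal to the layers, continuity requires the same specific discharge q through every layer.
Σ(b_i/K_i) = 9.58/0.00323 + 7.23/57.9 = 2966 d.
q = Δh / Σ(b_i/K_i) = 7.32 / 2966 = 0.002468 m/day.
In each layer the seepage velocity is v_i = q/n_i, so the layer transit time is t_i = b_i·n_i / q:
  layer 1 (sandy clay): t_1 = 9.58 × 0.12 / 0.002468 = 465.8 d
  layer 2 (coarse sand): t_2 = 7.23 × 0.32 / 0.002468 = 937.5 d
Total t = Σ t_i = 1403 days = 3.842 years.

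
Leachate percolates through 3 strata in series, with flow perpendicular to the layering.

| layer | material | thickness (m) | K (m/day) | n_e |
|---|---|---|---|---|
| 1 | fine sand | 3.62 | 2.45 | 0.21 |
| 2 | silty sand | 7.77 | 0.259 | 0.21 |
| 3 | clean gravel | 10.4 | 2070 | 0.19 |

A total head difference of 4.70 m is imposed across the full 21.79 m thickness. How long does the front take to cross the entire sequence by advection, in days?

With flow normal to the layers, continuity requires the same specific discharge q through every layer.
Σ(b_i/K_i) = 3.62/2.45 + 7.77/0.259 + 10.4/2070 = 31.48 d.
q = Δh / Σ(b_i/K_i) = 4.70 / 31.48 = 0.1493 m/day.
In each layer the seepage velocity is v_i = q/n_i, so the layer transit time is t_i = b_i·n_i / q:
  layer 1 (fine sand): t_1 = 3.62 × 0.21 / 0.1493 = 5.092 d
  layer 2 (silty sand): t_2 = 7.77 × 0.21 / 0.1493 = 10.93 d
  layer 3 (clean gravel): t_3 = 10.4 × 0.19 / 0.1493 = 13.24 d
Total t = Σ t_i = 29.26 days.

29.3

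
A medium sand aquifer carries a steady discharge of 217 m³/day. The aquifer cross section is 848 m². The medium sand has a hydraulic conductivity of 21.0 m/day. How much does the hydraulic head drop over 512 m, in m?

From Q = K·A·i, i = Q / (K·A) = 217 / (21.00 × 848.0) = 0.01219.
Head loss Δh = i · L = 0.01219 × 512 = 6.239 m.

6.24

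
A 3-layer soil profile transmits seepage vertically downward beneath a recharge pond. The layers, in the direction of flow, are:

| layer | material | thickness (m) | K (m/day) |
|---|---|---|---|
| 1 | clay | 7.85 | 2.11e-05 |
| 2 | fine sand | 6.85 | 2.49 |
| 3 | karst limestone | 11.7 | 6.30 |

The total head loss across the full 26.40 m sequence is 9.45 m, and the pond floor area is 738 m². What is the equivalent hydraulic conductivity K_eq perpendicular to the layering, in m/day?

7.10e-05

Flow is perpendicular to layering, so the layers act in series and the equivalent K is the thickness-weighted harmonic mean.
Total thickness L = 7.85 + 6.85 + 11.7 = 26.40 m.
Σ(b_i/K_i) = 7.85/2.11e-05 + 6.85/2.49 + 11.7/6.30 = 3.720e+05 d.
K_eq = L / Σ(b_i/K_i) = 26.40 / 3.720e+05 = 7.096e-05 m/day.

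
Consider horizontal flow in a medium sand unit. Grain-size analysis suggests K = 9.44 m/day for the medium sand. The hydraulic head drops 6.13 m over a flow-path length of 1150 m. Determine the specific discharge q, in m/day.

Hydraulic gradient i = Δh / L = 6.13 / 1150 = 0.005330.
Specific discharge q = K · i = 9.440 × 0.005330 = 0.05032 m/day.

0.0503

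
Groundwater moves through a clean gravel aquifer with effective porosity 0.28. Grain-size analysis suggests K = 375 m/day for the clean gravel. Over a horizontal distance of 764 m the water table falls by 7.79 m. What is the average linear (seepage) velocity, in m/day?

Hydraulic gradient i = Δh / L = 7.79 / 764 = 0.01020.
Darcy flux q = K · i = 375.0 × 0.01020 = 3.824 m/day.
Seepage velocity v = q / n_e = 3.824 / 0.28 = 13.66 m/day.

13.7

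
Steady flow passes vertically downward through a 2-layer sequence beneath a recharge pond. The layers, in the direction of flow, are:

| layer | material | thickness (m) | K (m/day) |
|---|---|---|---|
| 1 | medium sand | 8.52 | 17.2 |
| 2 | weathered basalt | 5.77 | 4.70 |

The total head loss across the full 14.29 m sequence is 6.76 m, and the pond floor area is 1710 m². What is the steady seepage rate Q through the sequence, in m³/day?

6710

Flow is perpendicular to layering, so the layers act in series and the equivalent K is the thickness-weighted harmonic mean.
Total thickness L = 8.52 + 5.77 = 14.29 m.
Σ(b_i/K_i) = 8.52/17.2 + 5.77/4.70 = 1.723 d.
K_eq = L / Σ(b_i/K_i) = 14.29 / 1.723 = 8.294 m/day.
Q = K_eq · A · (Δh/L) = 8.294 × 1710 × (6.76/14.29) = 6709 m³/day.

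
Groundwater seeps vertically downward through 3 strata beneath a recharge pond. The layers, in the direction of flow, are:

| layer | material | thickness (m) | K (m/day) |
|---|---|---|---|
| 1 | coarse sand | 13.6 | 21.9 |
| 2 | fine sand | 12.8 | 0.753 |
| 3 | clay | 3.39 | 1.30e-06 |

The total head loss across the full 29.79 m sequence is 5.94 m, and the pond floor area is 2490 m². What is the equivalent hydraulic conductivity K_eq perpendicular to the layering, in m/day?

Flow is perpendicular to layering, so the layers act in series and the equivalent K is the thickness-weighted harmonic mean.
Total thickness L = 13.6 + 12.8 + 3.39 = 29.79 m.
Σ(b_i/K_i) = 13.6/21.9 + 12.8/0.753 + 3.39/1.30e-06 = 2.608e+06 d.
K_eq = L / Σ(b_i/K_i) = 29.79 / 2.608e+06 = 1.142e-05 m/day.

1.14e-05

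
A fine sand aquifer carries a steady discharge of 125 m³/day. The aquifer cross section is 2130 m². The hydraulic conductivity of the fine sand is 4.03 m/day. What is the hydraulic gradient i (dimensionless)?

From Q = K·A·i, i = Q / (K·A) = 125 / (4.030 × 2130) = 0.01456.

0.0146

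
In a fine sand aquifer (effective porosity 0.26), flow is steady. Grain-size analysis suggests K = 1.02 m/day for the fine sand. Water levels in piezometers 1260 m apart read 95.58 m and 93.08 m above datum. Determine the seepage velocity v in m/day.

0.00778

Hydraulic gradient i = (95.58 − 93.08) / 1260 = 2.5 / 1260 = 0.001984.
Darcy flux q = K · i = 1.020 × 0.001984 = 0.002024 m/day.
Seepage velocity v = q / n_e = 0.002024 / 0.26 = 0.007784 m/day.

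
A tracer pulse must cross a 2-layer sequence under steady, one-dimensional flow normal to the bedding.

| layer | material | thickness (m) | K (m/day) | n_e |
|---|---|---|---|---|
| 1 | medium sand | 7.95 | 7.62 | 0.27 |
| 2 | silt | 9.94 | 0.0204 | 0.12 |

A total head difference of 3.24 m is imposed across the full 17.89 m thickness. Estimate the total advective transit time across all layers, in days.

With flow normal to the layers, continuity requires the same specific discharge q through every layer.
Σ(b_i/K_i) = 7.95/7.62 + 9.94/0.0204 = 488.3 d.
q = Δh / Σ(b_i/K_i) = 3.24 / 488.3 = 0.006635 m/day.
In each layer the seepage velocity is v_i = q/n_i, so the layer transit time is t_i = b_i·n_i / q:
  layer 1 (medium sand): t_1 = 7.95 × 0.27 / 0.006635 = 323.5 d
  layer 2 (silt): t_2 = 9.94 × 0.12 / 0.006635 = 179.8 d
Total t = Σ t_i = 503.3 days.

503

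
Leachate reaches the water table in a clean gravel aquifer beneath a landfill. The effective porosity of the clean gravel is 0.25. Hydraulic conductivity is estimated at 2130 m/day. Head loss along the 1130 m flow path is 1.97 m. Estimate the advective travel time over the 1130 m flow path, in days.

Hydraulic gradient i = Δh / L = 1.97 / 1130 = 0.001743.
Darcy flux q = K · i = 2130 × 0.001743 = 3.713 m/day.
Seepage velocity v = q / n_e = 3.713 / 0.25 = 14.85 m/day.
Travel time t = L / v = 1130 / 14.85 = 76.08 days.

76.1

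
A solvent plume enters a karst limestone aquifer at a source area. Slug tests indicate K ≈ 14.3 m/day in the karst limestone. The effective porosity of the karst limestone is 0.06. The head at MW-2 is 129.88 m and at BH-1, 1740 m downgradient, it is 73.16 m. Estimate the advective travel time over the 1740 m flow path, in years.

0.613

Hydraulic gradient i = (129.88 − 73.16) / 1740 = 56.72 / 1740 = 0.03260.
Darcy flux q = K · i = 14.30 × 0.03260 = 0.4661 m/day.
Seepage velocity v = q / n_e = 0.4661 / 0.06 = 7.769 m/day.
Travel time t = L / v = 1740 / 7.769 = 224.0 days = 0.6132 years.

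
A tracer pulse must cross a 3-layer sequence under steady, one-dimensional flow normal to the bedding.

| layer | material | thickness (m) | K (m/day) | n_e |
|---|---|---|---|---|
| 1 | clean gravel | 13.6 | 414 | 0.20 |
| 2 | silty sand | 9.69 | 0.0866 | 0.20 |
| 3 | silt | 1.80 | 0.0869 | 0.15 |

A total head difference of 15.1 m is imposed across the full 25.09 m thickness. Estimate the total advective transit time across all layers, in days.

With flow normal to the layers, continuity requires the same specific discharge q through every layer.
Σ(b_i/K_i) = 13.6/414 + 9.69/0.0866 + 1.80/0.0869 = 132.6 d.
q = Δh / Σ(b_i/K_i) = 15.1 / 132.6 = 0.1138 m/day.
In each layer the seepage velocity is v_i = q/n_i, so the layer transit time is t_i = b_i·n_i / q:
  layer 1 (clean gravel): t_1 = 13.6 × 0.20 / 0.1138 = 23.89 d
  layer 2 (silty sand): t_2 = 9.69 × 0.20 / 0.1138 = 17.02 d
  layer 3 (silt): t_3 = 1.80 × 0.15 / 0.1138 = 2.372 d
Total t = Σ t_i = 43.29 days.

43.3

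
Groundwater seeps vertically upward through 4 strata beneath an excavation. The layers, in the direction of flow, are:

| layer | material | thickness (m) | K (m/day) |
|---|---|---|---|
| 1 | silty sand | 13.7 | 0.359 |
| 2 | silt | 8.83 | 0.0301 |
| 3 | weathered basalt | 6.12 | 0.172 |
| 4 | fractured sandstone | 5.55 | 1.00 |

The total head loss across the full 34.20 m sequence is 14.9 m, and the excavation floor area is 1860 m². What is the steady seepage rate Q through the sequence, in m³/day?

Flow is perpendicular to layering, so the layers act in series and the equivalent K is the thickness-weighted harmonic mean.
Total thickness L = 13.7 + 8.83 + 6.12 + 5.55 = 34.20 m.
Σ(b_i/K_i) = 13.7/0.359 + 8.83/0.0301 + 6.12/0.172 + 5.55/1.00 = 372.6 d.
K_eq = L / Σ(b_i/K_i) = 34.20 / 372.6 = 0.09178 m/day.
Q = K_eq · A · (Δh/L) = 0.09178 × 1860 × (14.9/34.20) = 74.37 m³/day.

74.4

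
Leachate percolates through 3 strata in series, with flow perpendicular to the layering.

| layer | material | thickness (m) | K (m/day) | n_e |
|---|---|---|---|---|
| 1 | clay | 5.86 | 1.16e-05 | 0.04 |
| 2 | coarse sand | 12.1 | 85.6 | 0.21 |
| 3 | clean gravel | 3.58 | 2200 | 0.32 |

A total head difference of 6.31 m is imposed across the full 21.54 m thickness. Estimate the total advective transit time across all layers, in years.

859

With flow normal to the layers, continuity requires the same specific discharge q through every layer.
Σ(b_i/K_i) = 5.86/1.16e-05 + 12.1/85.6 + 3.58/2200 = 5.052e+05 d.
q = Δh / Σ(b_i/K_i) = 6.31 / 5.052e+05 = 1.249e-05 m/day.
In each layer the seepage velocity is v_i = q/n_i, so the layer transit time is t_i = b_i·n_i / q:
  layer 1 (clay): t_1 = 5.86 × 0.04 / 1.249e-05 = 18766 d
  layer 2 (coarse sand): t_2 = 12.1 × 0.21 / 1.249e-05 = 2.034e+05 d
  layer 3 (clean gravel): t_3 = 3.58 × 0.32 / 1.249e-05 = 91716 d
Total t = Σ t_i = 3.139e+05 days = 859.4 years.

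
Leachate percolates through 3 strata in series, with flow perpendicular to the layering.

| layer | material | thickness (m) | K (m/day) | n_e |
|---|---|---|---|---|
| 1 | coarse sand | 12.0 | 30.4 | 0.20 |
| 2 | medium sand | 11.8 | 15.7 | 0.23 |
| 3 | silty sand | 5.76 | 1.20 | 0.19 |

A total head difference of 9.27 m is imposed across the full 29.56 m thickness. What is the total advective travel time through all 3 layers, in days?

3.98

With flow normal to the layers, continuity requires the same specific discharge q through every layer.
Σ(b_i/K_i) = 12.0/30.4 + 11.8/15.7 + 5.76/1.20 = 5.946 d.
q = Δh / Σ(b_i/K_i) = 9.27 / 5.946 = 1.559 m/day.
In each layer the seepage velocity is v_i = q/n_i, so the layer transit time is t_i = b_i·n_i / q:
  layer 1 (coarse sand): t_1 = 12.0 × 0.20 / 1.559 = 1.540 d
  layer 2 (medium sand): t_2 = 11.8 × 0.23 / 1.559 = 1.741 d
  layer 3 (silty sand): t_3 = 5.76 × 0.19 / 1.559 = 0.7020 d
Total t = Σ t_i = 3.982 days.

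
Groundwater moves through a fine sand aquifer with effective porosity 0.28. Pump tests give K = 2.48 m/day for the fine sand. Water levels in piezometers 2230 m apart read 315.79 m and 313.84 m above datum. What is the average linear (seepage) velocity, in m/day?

Hydraulic gradient i = (315.79 − 313.84) / 2230 = 1.95 / 2230 = 0.0008744.
Darcy flux q = K · i = 2.480 × 0.0008744 = 0.002169 m/day.
Seepage velocity v = q / n_e = 0.002169 / 0.28 = 0.007745 m/day.

0.00775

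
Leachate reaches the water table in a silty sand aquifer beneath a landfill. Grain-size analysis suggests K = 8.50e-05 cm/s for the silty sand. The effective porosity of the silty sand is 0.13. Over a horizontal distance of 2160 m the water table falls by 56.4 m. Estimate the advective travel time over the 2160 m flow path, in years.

401

Convert K: 8.50e-05 cm/s × 864 = 0.07344 m/day.
Hydraulic gradient i = Δh / L = 56.4 / 2160 = 0.02611.
Darcy flux q = K · i = 0.07344 × 0.02611 = 0.001918 m/day.
Seepage velocity v = q / n_e = 0.001918 / 0.13 = 0.01475 m/day.
Travel time t = L / v = 2160 / 0.01475 = 1.464e+05 days = 400.9 years.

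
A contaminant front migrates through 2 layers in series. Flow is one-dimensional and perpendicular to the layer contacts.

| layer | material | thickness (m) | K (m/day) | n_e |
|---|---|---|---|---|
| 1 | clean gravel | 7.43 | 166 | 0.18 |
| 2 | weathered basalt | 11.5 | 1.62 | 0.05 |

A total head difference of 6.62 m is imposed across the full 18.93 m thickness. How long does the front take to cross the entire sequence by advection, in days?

With flow normal to the layers, continuity requires the same specific discharge q through every layer.
Σ(b_i/K_i) = 7.43/166 + 11.5/1.62 = 7.144 d.
q = Δh / Σ(b_i/K_i) = 6.62 / 7.144 = 0.9267 m/day.
In each layer the seepage velocity is v_i = q/n_i, so the layer transit time is t_i = b_i·n_i / q:
  layer 1 (clean gravel): t_1 = 7.43 × 0.18 / 0.9267 = 1.443 d
  layer 2 (weathered basalt): t_2 = 11.5 × 0.05 / 0.9267 = 0.6205 d
Total t = Σ t_i = 2.064 days.

2.06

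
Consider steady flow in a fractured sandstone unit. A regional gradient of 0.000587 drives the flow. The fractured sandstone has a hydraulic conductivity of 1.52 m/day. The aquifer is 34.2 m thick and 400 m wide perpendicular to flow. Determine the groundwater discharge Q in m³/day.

Cross-sectional area A = 400 × 34.2 = 13680 m².
Hydraulic gradient i = 0.000587.
Darcy's law: Q = K · A · i = 1.520 × 13680 × 0.0005870 = 12.21 m³/day.

12.2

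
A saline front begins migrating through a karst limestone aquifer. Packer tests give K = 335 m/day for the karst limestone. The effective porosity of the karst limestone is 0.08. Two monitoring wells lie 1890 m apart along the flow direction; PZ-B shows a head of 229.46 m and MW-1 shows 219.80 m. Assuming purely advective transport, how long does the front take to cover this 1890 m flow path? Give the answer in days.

88.3

Hydraulic gradient i = (229.46 − 219.80) / 1890 = 9.66 / 1890 = 0.005111.
Darcy flux q = K · i = 335.0 × 0.005111 = 1.712 m/day.
Seepage velocity v = q / n_e = 1.712 / 0.08 = 21.40 m/day.
Travel time t = L / v = 1890 / 21.40 = 88.31 days.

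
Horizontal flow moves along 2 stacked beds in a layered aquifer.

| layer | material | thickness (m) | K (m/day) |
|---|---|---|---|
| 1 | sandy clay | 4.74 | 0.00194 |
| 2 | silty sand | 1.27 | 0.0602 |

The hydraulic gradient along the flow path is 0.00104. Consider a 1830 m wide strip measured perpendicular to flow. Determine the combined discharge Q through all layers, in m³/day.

Flow is parallel to layering, so each bed carries its own Darcy discharge and the transmissivities add.
Σ(K_i·b_i) = 0.00194×4.74 + 0.0602×1.27 = 0.08565 m²/day.
Hydraulic gradient i = 0.00104.
Q = Σ(K_i·b_i) · W · i = 0.08565 × 1830 × 0.001040 = 0.1630 m³/day.

0.163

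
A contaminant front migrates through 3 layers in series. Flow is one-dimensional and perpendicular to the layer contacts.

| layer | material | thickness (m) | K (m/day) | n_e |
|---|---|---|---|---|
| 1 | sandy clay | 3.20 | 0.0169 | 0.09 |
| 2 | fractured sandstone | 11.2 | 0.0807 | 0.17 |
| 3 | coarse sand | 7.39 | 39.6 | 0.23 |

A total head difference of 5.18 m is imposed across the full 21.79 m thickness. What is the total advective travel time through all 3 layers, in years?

0.675

With flow normal to the layers, continuity requires the same specific discharge q through every layer.
Σ(b_i/K_i) = 3.20/0.0169 + 11.2/0.0807 + 7.39/39.6 = 328.3 d.
q = Δh / Σ(b_i/K_i) = 5.18 / 328.3 = 0.01578 m/day.
In each layer the seepage velocity is v_i = q/n_i, so the layer transit time is t_i = b_i·n_i / q:
  layer 1 (sandy clay): t_1 = 3.20 × 0.09 / 0.01578 = 18.25 d
  layer 2 (fractured sandstone): t_2 = 11.2 × 0.17 / 0.01578 = 120.7 d
  layer 3 (coarse sand): t_3 = 7.39 × 0.23 / 0.01578 = 107.7 d
Total t = Σ t_i = 246.7 days = 0.6753 years.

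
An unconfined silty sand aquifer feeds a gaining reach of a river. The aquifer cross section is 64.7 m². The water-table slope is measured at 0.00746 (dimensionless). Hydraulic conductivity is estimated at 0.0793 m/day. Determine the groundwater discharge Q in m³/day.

Hydraulic gradient i = 0.00746.
Darcy's law: Q = K · A · i = 0.07930 × 64.70 × 0.007460 = 0.03828 m³/day.

0.0383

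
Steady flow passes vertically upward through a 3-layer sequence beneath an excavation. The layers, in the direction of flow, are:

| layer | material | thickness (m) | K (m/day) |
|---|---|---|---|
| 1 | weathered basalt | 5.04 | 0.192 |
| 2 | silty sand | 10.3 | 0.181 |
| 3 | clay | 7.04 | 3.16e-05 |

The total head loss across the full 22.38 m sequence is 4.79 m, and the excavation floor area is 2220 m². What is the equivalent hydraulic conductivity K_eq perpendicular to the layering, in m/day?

Flow is perpendicular to layering, so the layers act in series and the equivalent K is the thickness-weighted harmonic mean.
Total thickness L = 5.04 + 10.3 + 7.04 = 22.38 m.
Σ(b_i/K_i) = 5.04/0.192 + 10.3/0.181 + 7.04/3.16e-05 = 2.229e+05 d.
K_eq = L / Σ(b_i/K_i) = 22.38 / 2.229e+05 = 0.0001004 m/day.

0.000100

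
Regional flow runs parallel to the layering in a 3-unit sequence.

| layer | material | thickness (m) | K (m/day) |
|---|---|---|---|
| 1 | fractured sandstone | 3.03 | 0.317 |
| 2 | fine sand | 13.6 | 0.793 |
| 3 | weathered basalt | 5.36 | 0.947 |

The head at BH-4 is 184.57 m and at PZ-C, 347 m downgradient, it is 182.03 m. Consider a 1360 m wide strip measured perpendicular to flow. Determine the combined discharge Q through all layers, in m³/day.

167

Flow is parallel to layering, so each bed carries its own Darcy discharge and the transmissivities add.
Σ(K_i·b_i) = 0.317×3.03 + 0.793×13.6 + 0.947×5.36 = 16.82 m²/day.
Hydraulic gradient i = (184.57 − 182.03) / 347 = 2.54 / 347 = 0.007320.
Q = Σ(K_i·b_i) · W · i = 16.82 × 1360 × 0.007320 = 167.5 m³/day.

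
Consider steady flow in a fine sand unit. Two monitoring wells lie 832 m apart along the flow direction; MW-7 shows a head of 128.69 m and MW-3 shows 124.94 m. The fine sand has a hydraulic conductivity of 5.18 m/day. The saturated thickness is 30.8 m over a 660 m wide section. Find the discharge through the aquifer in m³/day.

475

Cross-sectional area A = 660 × 30.8 = 20328 m².
Hydraulic gradient i = (128.69 − 124.94) / 832 = 3.75 / 832 = 0.004507.
Darcy's law: Q = K · A · i = 5.180 × 20328 × 0.004507 = 474.6 m³/day.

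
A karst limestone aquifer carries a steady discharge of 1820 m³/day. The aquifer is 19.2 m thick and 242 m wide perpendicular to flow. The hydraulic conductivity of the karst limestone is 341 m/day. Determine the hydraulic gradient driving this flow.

Cross-sectional area A = 242 × 19.2 = 4646 m².
From Q = K·A·i, i = Q / (K·A) = 1820 / (341.0 × 4646) = 0.001149.

0.00115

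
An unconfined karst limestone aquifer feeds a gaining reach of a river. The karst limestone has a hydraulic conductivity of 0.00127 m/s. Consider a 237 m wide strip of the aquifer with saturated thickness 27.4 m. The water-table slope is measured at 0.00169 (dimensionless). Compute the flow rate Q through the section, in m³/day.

Convert K: 0.00127 m/s × 86400 = 109.7 m/day.
Cross-sectional area A = 237 × 27.4 = 6494 m².
Hydraulic gradient i = 0.00169.
Darcy's law: Q = K · A · i = 109.7 × 6494 × 0.001690 = 1204 m³/day.

1200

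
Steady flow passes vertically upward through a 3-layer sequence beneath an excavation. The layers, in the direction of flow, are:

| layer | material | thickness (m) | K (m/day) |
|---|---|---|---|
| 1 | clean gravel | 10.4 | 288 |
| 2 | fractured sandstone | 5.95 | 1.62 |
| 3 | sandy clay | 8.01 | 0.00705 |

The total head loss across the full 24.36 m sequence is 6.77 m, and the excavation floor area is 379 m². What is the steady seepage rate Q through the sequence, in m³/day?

Flow is perpendicular to layering, so the layers act in series and the equivalent K is the thickness-weighted harmonic mean.
Total thickness L = 10.4 + 5.95 + 8.01 = 24.36 m.
Σ(b_i/K_i) = 10.4/288 + 5.95/1.62 + 8.01/0.00705 = 1140 d.
K_eq = L / Σ(b_i/K_i) = 24.36 / 1140 = 0.02137 m/day.
Q = K_eq · A · (Δh/L) = 0.02137 × 379 × (6.77/24.36) = 2.251 m³/day.

2.25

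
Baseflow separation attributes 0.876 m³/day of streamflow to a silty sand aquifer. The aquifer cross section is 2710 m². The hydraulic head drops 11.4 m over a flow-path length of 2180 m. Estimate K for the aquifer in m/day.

Hydraulic gradient i = Δh / L = 11.4 / 2180 = 0.005229.
From Q = K·A·i, K = Q / (A·i) = 0.876 / (2710 × 0.005229) = 0.06181 m/day.

0.0618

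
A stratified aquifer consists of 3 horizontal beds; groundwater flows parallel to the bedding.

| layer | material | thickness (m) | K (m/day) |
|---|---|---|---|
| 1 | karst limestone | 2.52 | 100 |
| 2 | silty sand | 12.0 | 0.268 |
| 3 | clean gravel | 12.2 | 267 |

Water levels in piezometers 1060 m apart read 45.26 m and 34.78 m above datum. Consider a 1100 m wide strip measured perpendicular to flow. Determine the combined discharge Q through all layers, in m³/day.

Flow is parallel to layering, so each bed carries its own Darcy discharge and the transmissivities add.
Σ(K_i·b_i) = 100×2.52 + 0.268×12.0 + 267×12.2 = 3513 m²/day.
Hydraulic gradient i = (45.26 − 34.78) / 1060 = 10.48 / 1060 = 0.009887.
Q = Σ(K_i·b_i) · W · i = 3513 × 1100 × 0.009887 = 38201 m³/day.

38200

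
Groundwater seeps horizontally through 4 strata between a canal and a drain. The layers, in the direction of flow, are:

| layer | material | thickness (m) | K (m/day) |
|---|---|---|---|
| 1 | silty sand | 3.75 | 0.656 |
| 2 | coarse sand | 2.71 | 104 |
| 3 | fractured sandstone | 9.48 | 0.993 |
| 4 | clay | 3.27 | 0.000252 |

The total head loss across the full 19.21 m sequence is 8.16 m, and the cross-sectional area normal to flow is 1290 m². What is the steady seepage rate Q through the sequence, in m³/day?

0.810

Flow is perpendicular to layering, so the layers act in series and the equivalent K is the thickness-weighted harmonic mean.
Total thickness L = 3.75 + 2.71 + 9.48 + 3.27 = 19.21 m.
Σ(b_i/K_i) = 3.75/0.656 + 2.71/104 + 9.48/0.993 + 3.27/0.000252 = 12991 d.
K_eq = L / Σ(b_i/K_i) = 19.21 / 12991 = 0.001479 m/day.
Q = K_eq · A · (Δh/L) = 0.001479 × 1290 × (8.16/19.21) = 0.8103 m³/day.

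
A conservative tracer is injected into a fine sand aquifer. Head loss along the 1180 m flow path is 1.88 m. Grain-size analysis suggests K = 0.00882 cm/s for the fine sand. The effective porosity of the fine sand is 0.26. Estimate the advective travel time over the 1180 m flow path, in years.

69.2

Convert K: 0.00882 cm/s × 864 = 7.620 m/day.
Hydraulic gradient i = Δh / L = 1.88 / 1180 = 0.001593.
Darcy flux q = K · i = 7.620 × 0.001593 = 0.01214 m/day.
Seepage velocity v = q / n_e = 0.01214 / 0.26 = 0.04670 m/day.
Travel time t = L / v = 1180 / 0.04670 = 25270 days = 69.18 years.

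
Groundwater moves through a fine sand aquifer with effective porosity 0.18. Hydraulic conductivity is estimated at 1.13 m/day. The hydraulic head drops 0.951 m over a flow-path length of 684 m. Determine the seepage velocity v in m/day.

0.00873

Hydraulic gradient i = Δh / L = 0.951 / 684 = 0.001390.
Darcy flux q = K · i = 1.130 × 0.001390 = 0.001571 m/day.
Seepage velocity v = q / n_e = 0.001571 / 0.18 = 0.008728 m/day.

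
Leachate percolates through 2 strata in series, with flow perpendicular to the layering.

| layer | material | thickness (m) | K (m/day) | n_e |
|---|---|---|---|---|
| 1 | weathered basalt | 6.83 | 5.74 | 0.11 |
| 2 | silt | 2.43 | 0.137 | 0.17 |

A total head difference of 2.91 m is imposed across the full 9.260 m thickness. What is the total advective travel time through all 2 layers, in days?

With flow normal to the layers, continuity requires the same specific discharge q through every layer.
Σ(b_i/K_i) = 6.83/5.74 + 2.43/0.137 = 18.93 d.
q = Δh / Σ(b_i/K_i) = 2.91 / 18.93 = 0.1537 m/day.
In each layer the seepage velocity is v_i = q/n_i, so the layer transit time is t_i = b_i·n_i / q:
  layer 1 (weathered basalt): t_1 = 6.83 × 0.11 / 0.1537 = 4.887 d
  layer 2 (silt): t_2 = 2.43 × 0.17 / 0.1537 = 2.687 d
Total t = Σ t_i = 7.573 days.

7.57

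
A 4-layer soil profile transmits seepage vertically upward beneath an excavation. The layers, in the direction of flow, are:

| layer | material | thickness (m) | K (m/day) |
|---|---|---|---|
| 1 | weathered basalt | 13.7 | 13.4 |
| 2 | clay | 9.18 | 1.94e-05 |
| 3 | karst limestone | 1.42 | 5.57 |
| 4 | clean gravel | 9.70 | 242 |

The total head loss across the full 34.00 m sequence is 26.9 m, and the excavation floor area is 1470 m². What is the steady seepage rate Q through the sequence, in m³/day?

Flow is perpendicular to layering, so the layers act in series and the equivalent K is the thickness-weighted harmonic mean.
Total thickness L = 13.7 + 9.18 + 1.42 + 9.70 = 34.00 m.
Σ(b_i/K_i) = 13.7/13.4 + 9.18/1.94e-05 + 1.42/5.57 + 9.70/242 = 4.732e+05 d.
K_eq = L / Σ(b_i/K_i) = 34.00 / 4.732e+05 = 7.185e-05 m/day.
Q = K_eq · A · (Δh/L) = 7.185e-05 × 1470 × (26.9/34.00) = 0.08357 m³/day.

0.0836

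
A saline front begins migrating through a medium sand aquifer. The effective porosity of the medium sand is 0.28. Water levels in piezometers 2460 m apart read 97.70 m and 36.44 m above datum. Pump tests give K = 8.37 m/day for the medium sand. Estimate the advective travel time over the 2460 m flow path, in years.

9.05

Hydraulic gradient i = (97.70 − 36.44) / 2460 = 61.26 / 2460 = 0.02490.
Darcy flux q = K · i = 8.370 × 0.02490 = 0.2084 m/day.
Seepage velocity v = q / n_e = 0.2084 / 0.28 = 0.7444 m/day.
Travel time t = L / v = 2460 / 0.7444 = 3305 days = 9.048 years.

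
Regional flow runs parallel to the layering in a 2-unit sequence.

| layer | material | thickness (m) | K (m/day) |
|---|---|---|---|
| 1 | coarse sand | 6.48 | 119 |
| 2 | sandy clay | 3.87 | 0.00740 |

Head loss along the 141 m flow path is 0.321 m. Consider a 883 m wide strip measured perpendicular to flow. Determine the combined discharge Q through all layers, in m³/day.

1550

Flow is parallel to layering, so each bed carries its own Darcy discharge and the transmissivities add.
Σ(K_i·b_i) = 119×6.48 + 0.00740×3.87 = 771.1 m²/day.
Hydraulic gradient i = Δh / L = 0.321 / 141 = 0.002277.
Q = Σ(K_i·b_i) · W · i = 771.1 × 883 × 0.002277 = 1550 m³/day.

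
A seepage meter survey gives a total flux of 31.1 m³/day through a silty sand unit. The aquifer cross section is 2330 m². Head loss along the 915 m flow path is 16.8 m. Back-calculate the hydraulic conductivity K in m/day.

Hydraulic gradient i = Δh / L = 16.8 / 915 = 0.01836.
From Q = K·A·i, K = Q / (A·i) = 31.1 / (2330 × 0.01836) = 0.7270 m/day.

0.727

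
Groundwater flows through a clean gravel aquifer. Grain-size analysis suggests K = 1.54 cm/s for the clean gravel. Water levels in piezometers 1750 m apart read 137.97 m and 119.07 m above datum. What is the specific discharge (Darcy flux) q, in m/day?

14.4

Convert K: 1.54 cm/s × 864 = 1331 m/day.
Hydraulic gradient i = (137.97 − 119.07) / 1750 = 18.9 / 1750 = 0.01080.
Specific discharge q = K · i = 1331 × 0.01080 = 14.37 m/day.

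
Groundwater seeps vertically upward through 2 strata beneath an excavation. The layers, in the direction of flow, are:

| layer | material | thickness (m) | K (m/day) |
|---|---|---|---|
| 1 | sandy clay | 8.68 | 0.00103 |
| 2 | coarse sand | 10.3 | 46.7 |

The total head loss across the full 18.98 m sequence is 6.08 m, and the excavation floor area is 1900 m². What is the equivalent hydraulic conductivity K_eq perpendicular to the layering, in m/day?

Flow is perpendicular to layering, so the layers act in series and the equivalent K is the thickness-weighted harmonic mean.
Total thickness L = 8.68 + 10.3 = 18.98 m.
Σ(b_i/K_i) = 8.68/0.00103 + 10.3/46.7 = 8427 d.
K_eq = L / Σ(b_i/K_i) = 18.98 / 8427 = 0.002252 m/day.

0.00225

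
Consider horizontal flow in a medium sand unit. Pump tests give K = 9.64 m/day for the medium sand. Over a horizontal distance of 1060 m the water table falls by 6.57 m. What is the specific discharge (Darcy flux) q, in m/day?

0.0597

Hydraulic gradient i = Δh / L = 6.57 / 1060 = 0.006198.
Specific discharge q = K · i = 9.640 × 0.006198 = 0.05975 m/day.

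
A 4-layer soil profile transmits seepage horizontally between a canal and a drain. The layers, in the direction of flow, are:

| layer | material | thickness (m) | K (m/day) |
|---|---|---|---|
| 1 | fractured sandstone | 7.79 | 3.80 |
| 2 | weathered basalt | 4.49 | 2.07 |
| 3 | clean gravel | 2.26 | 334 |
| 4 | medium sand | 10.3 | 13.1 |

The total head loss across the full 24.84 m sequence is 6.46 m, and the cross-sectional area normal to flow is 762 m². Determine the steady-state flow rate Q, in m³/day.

Flow is perpendicular to layering, so the layers act in series and the equivalent K is the thickness-weighted harmonic mean.
Total thickness L = 7.79 + 4.49 + 2.26 + 10.3 = 24.84 m.
Σ(b_i/K_i) = 7.79/3.80 + 4.49/2.07 + 2.26/334 + 10.3/13.1 = 5.012 d.
K_eq = L / Σ(b_i/K_i) = 24.84 / 5.012 = 4.956 m/day.
Q = K_eq · A · (Δh/L) = 4.956 × 762 × (6.46/24.84) = 982.1 m³/day.

982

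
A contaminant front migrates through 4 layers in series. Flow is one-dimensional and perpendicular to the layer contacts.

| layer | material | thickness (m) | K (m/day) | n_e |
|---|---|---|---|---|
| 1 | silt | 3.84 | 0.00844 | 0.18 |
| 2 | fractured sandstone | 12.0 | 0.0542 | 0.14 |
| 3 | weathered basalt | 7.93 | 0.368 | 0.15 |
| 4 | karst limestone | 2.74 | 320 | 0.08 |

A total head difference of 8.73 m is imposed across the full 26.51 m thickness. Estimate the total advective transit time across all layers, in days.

With flow normal to the layers, continuity requires the same specific discharge q through every layer.
Σ(b_i/K_i) = 3.84/0.00844 + 12.0/0.0542 + 7.93/0.368 + 2.74/320 = 697.9 d.
q = Δh / Σ(b_i/K_i) = 8.73 / 697.9 = 0.01251 m/day.
In each layer the seepage velocity is v_i = q/n_i, so the layer transit time is t_i = b_i·n_i / q:
  layer 1 (silt): t_1 = 3.84 × 0.18 / 0.01251 = 55.26 d
  layer 2 (fractured sandstone): t_2 = 12.0 × 0.14 / 0.01251 = 134.3 d
  layer 3 (weathered basalt): t_3 = 7.93 × 0.15 / 0.01251 = 95.10 d
  layer 4 (karst limestone): t_4 = 2.74 × 0.08 / 0.01251 = 17.52 d
Total t = Σ t_i = 302.2 days.

302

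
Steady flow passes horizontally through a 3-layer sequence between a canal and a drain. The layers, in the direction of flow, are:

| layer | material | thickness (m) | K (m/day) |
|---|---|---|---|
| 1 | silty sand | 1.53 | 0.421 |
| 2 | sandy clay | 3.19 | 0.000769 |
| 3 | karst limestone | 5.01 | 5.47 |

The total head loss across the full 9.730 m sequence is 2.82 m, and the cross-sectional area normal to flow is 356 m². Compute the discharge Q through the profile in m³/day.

0.242

Flow is perpendicular to layering, so the layers act in series and the equivalent K is the thickness-weighted harmonic mean.
Total thickness L = 1.53 + 3.19 + 5.01 = 9.730 m.
Σ(b_i/K_i) = 1.53/0.421 + 3.19/0.000769 + 5.01/5.47 = 4153 d.
K_eq = L / Σ(b_i/K_i) = 9.730 / 4153 = 0.002343 m/day.
Q = K_eq · A · (Δh/L) = 0.002343 × 356 × (2.82/9.730) = 0.2417 m³/day.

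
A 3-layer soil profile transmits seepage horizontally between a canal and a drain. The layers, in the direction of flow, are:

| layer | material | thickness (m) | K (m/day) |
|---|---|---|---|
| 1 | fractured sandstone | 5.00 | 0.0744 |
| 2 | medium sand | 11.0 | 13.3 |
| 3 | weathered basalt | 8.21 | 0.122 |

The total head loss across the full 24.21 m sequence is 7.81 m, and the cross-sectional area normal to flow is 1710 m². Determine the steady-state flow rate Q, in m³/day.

98.7

Flow is perpendicular to layering, so the layers act in series and the equivalent K is the thickness-weighted harmonic mean.
Total thickness L = 5.00 + 11.0 + 8.21 = 24.21 m.
Σ(b_i/K_i) = 5.00/0.0744 + 11.0/13.3 + 8.21/0.122 = 135.3 d.
K_eq = L / Σ(b_i/K_i) = 24.21 / 135.3 = 0.1789 m/day.
Q = K_eq · A · (Δh/L) = 0.1789 × 1710 × (7.81/24.21) = 98.69 m³/day.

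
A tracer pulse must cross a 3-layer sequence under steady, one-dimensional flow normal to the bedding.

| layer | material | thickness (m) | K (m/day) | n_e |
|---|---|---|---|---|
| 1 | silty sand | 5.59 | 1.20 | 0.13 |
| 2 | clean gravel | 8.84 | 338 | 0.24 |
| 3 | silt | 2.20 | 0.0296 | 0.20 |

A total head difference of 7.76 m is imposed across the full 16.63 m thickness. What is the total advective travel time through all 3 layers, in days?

33.5

With flow normal to the layers, continuity requires the same specific discharge q through every layer.
Σ(b_i/K_i) = 5.59/1.20 + 8.84/338 + 2.20/0.0296 = 79.01 d.
q = Δh / Σ(b_i/K_i) = 7.76 / 79.01 = 0.09822 m/day.
In each layer the seepage velocity is v_i = q/n_i, so the layer transit time is t_i = b_i·n_i / q:
  layer 1 (silty sand): t_1 = 5.59 × 0.13 / 0.09822 = 7.399 d
  layer 2 (clean gravel): t_2 = 8.84 × 0.24 / 0.09822 = 21.60 d
  layer 3 (silt): t_3 = 2.20 × 0.20 / 0.09822 = 4.480 d
Total t = Σ t_i = 33.48 days.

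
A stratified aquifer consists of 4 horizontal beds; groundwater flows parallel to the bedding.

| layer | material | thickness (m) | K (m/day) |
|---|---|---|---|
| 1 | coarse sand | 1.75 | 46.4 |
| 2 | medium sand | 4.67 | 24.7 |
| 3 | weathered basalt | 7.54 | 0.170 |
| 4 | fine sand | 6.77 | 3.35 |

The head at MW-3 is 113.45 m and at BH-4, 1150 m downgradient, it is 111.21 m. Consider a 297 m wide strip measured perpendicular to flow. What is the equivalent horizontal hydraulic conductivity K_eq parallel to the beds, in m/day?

10.6

Flow is parallel to layering, so each bed carries its own Darcy discharge and the transmissivities add.
Σ(K_i·b_i) = 46.4×1.75 + 24.7×4.67 + 0.170×7.54 + 3.35×6.77 = 220.5 m²/day.
Total thickness b = 20.73 m, so K_eq = Σ(K_i·b_i)/b = 10.64 m/day.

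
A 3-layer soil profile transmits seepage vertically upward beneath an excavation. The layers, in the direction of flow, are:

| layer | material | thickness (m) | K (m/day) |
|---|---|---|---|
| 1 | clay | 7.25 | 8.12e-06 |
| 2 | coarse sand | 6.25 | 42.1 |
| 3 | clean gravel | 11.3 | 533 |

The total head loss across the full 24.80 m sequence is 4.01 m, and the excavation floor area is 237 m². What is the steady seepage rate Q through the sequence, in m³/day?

0.00106

Flow is perpendicular to layering, so the layers act in series and the equivalent K is the thickness-weighted harmonic mean.
Total thickness L = 7.25 + 6.25 + 11.3 = 24.80 m.
Σ(b_i/K_i) = 7.25/8.12e-06 + 6.25/42.1 + 11.3/533 = 8.929e+05 d.
K_eq = L / Σ(b_i/K_i) = 24.80 / 8.929e+05 = 2.778e-05 m/day.
Q = K_eq · A · (Δh/L) = 2.778e-05 × 237 × (4.01/24.80) = 0.001064 m³/day.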